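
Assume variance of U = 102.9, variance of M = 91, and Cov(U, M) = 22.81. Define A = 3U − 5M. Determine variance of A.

variance of A = a²·variance of U + b²·variance of M + 2ab·Cov(U, M) with a = 3, b = -5.
= 3²·102.9 + (-5)²·91 + 2·3·(-5)·22.81
= 926.1 + 2275 + (-684.3) = 2516.8.

variance of A = 2516.8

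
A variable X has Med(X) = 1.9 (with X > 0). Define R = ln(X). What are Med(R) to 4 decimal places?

Med(R) = 0.6419

ln(X) is monotone on this domain, so Med(R) = ln(1.9) ≈ 0.6419.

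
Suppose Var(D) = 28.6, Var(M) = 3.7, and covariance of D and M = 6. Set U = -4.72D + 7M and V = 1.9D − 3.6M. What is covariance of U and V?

By bilinearity, covariance of U and V = ac·Var(D) + bd·Var(M) + (ad+bc)·covariance of D and M, with a=-4.72, b=7, c=1.9, d=-3.6.
ac·Var(D) = (-4.72)·1.9·28.6 = -256.4848
bd·Var(M) = 7·(-3.6)·3.7 = -93.24
(ad+bc)·covariance of D and M = (30.292)·6 = 181.752
covariance of U and V = -256.4848 + (-93.24) + 181.752 = -167.9728.

covariance of U and V = -167.9728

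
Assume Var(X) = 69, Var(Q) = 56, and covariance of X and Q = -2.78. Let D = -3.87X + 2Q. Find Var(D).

Var(D) = a²·Var(X) + b²·Var(Q) + 2ab·covariance of X and Q with a = -3.87, b = 2.
= (-3.87)²·69 + 2²·56 + 2·(-3.87)·2·(-2.78)
= 1033.4061 + 224 + 43.0344 = 1300.4405.

Var(D) = 1300.4405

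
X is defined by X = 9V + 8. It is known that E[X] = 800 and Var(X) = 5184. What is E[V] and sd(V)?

From X = 9V + 8: E[X] = a·E[V] + b, so E[V] = (E[X] − b)/a = (800 − 8)/9 = 88.
sd(X) = √5184 = 72.
sd(X) = |a|·sd(V), so sd(V) = 72/|9| = 8.

E[V] = 88, sd(V) = 8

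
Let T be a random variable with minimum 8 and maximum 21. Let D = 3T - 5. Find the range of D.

Range of T = 21 − 8 = 13.
Range(D) = |a|·Range(T) = |3|·13 = 39.

Range(D) = 39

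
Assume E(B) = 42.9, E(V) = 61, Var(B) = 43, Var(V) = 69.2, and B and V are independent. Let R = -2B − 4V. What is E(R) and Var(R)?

E(R) = (-2)·E(B) + (-4)·E(V) = (-2)·42.9 + (-4)·61 = -329.8.
Var(R) = a²·Var(B) + b²·Var(V) + 2ab·Cov(B, V) with a = -2, b = -4.
Independence gives Cov(B, V) = 0.
= (-2)²·43 + (-4)²·69.2 + 2·(-2)·(-4)·0
= 172 + 1107.2 + 0 = 1279.2.

E(R) = -329.8, Var(R) = 1279.2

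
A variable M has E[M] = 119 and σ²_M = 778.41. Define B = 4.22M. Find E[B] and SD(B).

B = 4.22M is linear with a = 4.22, b = 0.
E[B] = a·E[M] + b = 4.22·119 = 502.18.
SD(M) = √778.41 = 27.9.
SD(B) = |a|·SD(M) = |4.22|·27.9 = 117.738.

E[B] = 502.18, SD(B) = 117.738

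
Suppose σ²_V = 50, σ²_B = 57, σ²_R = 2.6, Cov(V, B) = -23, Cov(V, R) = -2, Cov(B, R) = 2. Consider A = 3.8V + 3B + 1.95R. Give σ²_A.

σ²_A = a²·σ²_V + b²·σ²_B + c²·σ²_R + 2ab·Cov(V, B) + 2ac·Cov(V, R) + 2bc·Cov(B, R), with a = 3.8, b = 3, c = 1.95.
= 722 + 513 + 9.8865 + (-524.4) + (-29.64) + 23.4
= 714.2465.

σ²_A = 714.2465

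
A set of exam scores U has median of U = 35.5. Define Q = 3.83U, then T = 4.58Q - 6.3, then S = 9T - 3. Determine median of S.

median of S = 5544.7773

median of Q = 3.83·35.5 = 135.965.
median of T = 4.58·135.965 + (-6.3) = 616.4197.
median of S = 9·616.4197 + (-3) = 5544.7773.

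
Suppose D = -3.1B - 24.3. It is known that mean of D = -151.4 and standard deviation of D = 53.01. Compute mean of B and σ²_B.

From D = -3.1B - 24.3: mean of D = a·mean of B + b, so mean of B = (mean of D − b)/a = (-151.4 − (-24.3))/(-3.1) = 41.
σ²_D = 53.01² = 2810.0601.
σ²_D = a²·σ²_B, so σ²_B = 2810.0601/(-3.1)² = 292.41.

mean of B = 41, σ²_B = 292.41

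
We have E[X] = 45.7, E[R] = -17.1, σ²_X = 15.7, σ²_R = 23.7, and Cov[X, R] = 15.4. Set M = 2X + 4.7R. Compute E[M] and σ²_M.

E[M] = 11.03, σ²_M = 875.853

E[M] = 2·E[X] + 4.7·E[R] = 2·45.7 + 4.7·(-17.1) = 11.03.
σ²_M = a²·σ²_X + b²·σ²_R + 2ab·Cov[X, R] with a = 2, b = 4.7.
= 2²·15.7 + 4.7²·23.7 + 2·2·4.7·15.4
= 62.8 + 523.533 + 289.52 = 875.853.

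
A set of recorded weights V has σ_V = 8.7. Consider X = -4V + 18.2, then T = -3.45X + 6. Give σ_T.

σ_T = 120.06

σ_X = |-4|·8.7 = 34.8.
σ_T = |-3.45|·34.8 = 120.06.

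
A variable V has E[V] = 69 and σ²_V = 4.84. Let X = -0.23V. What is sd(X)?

sd(X) = 0.506

X = -0.23V is linear with a = -0.23, b = 0.
sd(V) = √4.84 = 2.2.
sd(X) = |a|·sd(V) = |-0.23|·2.2 = 0.506.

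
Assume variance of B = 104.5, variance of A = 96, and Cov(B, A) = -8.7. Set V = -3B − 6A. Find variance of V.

variance of V = 4083.3

variance of V = a²·variance of B + b²·variance of A + 2ab·Cov(B, A) with a = -3, b = -6.
= (-3)²·104.5 + (-6)²·96 + 2·(-3)·(-6)·(-8.7)
= 940.5 + 3456 + (-313.2) = 4083.3.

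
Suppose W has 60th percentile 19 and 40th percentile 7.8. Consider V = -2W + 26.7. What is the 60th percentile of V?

Since a = -2 < 0 the transformation is decreasing, reversing order: the 60th percentile of V corresponds to the 40th percentile of W.
So P_{60}(V) = a·P_{40}(W) + b = (-2)·7.8 + 26.7 = 11.1.

60th percentile of V = 11.1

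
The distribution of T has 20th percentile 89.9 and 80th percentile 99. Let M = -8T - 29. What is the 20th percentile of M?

Since a = -8 < 0 the transformation is decreasing, reversing order: the 20th percentile of M corresponds to the 80th percentile of T.
So P_{20}(M) = a·P_{80}(T) + b = (-8)·99 + (-29) = -821.

20th percentile of M = -821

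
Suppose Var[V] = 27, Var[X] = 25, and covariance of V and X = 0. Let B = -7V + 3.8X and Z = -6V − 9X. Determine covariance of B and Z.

By bilinearity, covariance of B and Z = ac·Var[V] + bd·Var[X] + (ad+bc)·covariance of V and X, with a=-7, b=3.8, c=-6, d=-9.
ac·Var[V] = (-7)·(-6)·27 = 1134
bd·Var[X] = 3.8·(-9)·25 = -855
(ad+bc)·covariance of V and X = (40.2)·0 = 0
covariance of B and Z = 1134 + (-855) + 0 = 279.

covariance of B and Z = 279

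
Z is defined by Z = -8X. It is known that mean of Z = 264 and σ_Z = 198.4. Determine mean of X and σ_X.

mean of X = -33, σ_X = 24.8

From Z = -8X: mean of Z = a·mean of X + b, so mean of X = (mean of Z − b)/a = (264 − 0)/(-8) = -33.
σ_Z = |a|·σ_X, so σ_X = 198.4/|-8| = 24.8.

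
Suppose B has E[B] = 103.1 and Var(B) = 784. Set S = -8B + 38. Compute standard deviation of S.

S = -8B + 38 is linear with a = -8, b = 38.
standard deviation of B = √784 = 28.
standard deviation of S = |a|·standard deviation of B = |-8|·28 = 224.

standard deviation of S = 224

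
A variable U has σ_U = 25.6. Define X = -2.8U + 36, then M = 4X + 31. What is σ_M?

σ_M = 286.72

σ_X = |-2.8|·25.6 = 71.68.
σ_M = |4|·71.68 = 286.72.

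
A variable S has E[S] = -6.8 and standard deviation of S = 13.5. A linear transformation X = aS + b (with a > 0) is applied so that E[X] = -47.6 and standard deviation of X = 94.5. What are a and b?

standard deviation of X = a·standard deviation of S (a > 0), so a = 94.5/13.5 = 7.
E[X] = a·E[S] + b, so b = -47.6 − 7·(-6.8) = 0.

a = 7, b = 0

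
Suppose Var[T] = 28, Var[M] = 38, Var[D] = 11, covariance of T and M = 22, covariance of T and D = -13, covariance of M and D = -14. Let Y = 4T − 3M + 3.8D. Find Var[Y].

Var[Y] = a²·Var[T] + b²·Var[M] + c²·Var[D] + 2ab·covariance of T and M + 2ac·covariance of T and D + 2bc·covariance of M and D, with a = 4, b = -3, c = 3.8.
= 448 + 342 + 158.84 + (-528) + (-395.2) + 319.2
= 344.84.

Var[Y] = 344.84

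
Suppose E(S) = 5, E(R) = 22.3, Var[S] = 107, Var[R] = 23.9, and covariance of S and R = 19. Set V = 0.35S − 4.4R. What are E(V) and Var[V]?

E(V) = -96.37, Var[V] = 417.2915

E(V) = 0.35·E(S) + (-4.4)·E(R) = 0.35·5 + (-4.4)·22.3 = -96.37.
Var[V] = a²·Var[S] + b²·Var[R] + 2ab·covariance of S and R with a = 0.35, b = -4.4.
= 0.35²·107 + (-4.4)²·23.9 + 2·0.35·(-4.4)·19
= 13.1075 + 462.704 + (-58.52) = 417.2915.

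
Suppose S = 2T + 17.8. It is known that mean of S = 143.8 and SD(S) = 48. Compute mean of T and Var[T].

mean of T = 63, Var[T] = 576

From S = 2T + 17.8: mean of S = a·mean of T + b, so mean of T = (mean of S − b)/a = (143.8 − 17.8)/2 = 63.
Var[S] = 48² = 2304.
Var[S] = a²·Var[T], so Var[T] = 2304/2² = 576.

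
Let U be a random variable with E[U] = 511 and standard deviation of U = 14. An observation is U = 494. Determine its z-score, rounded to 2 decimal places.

z = (U − E[U]) / standard deviation of U = (494 − 511) / 14 ≈ -1.21.

z = -1.21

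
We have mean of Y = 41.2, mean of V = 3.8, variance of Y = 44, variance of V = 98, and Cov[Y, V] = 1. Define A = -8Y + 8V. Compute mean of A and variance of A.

mean of A = (-8)·mean of Y + 8·mean of V = (-8)·41.2 + 8·3.8 = -299.2.
variance of A = a²·variance of Y + b²·variance of V + 2ab·Cov[Y, V] with a = -8, b = 8.
= (-8)²·44 + 8²·98 + 2·(-8)·8·1
= 2816 + 6272 + (-128) = 8960.

mean of A = -299.2, variance of A = 8960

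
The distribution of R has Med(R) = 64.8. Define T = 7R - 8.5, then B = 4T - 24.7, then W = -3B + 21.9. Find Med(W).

Med(W) = -5245.2

Med(T) = 7·64.8 + (-8.5) = 445.1.
Med(B) = 4·445.1 + (-24.7) = 1755.7.
Med(W) = (-3)·1755.7 + 21.9 = -5245.2.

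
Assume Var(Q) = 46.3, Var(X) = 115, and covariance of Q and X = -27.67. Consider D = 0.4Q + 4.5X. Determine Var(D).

Var(D) = 2236.546

Var(D) = a²·Var(Q) + b²·Var(X) + 2ab·covariance of Q and X with a = 0.4, b = 4.5.
= 0.4²·46.3 + 4.5²·115 + 2·0.4·4.5·(-27.67)
= 7.408 + 2328.75 + (-99.612) = 2236.546.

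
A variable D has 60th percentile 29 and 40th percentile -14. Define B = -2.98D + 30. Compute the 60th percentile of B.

Since a = -2.98 < 0 the transformation is decreasing, reversing order: the 60th percentile of B corresponds to the 40th percentile of D.
So P_{60}(B) = a·P_{40}(D) + b = (-2.98)·(-14) + 30 = 71.72.

60th percentile of B = 71.72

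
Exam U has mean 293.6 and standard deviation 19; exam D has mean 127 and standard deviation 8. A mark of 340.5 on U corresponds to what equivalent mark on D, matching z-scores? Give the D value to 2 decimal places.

D = 146.75

z = (340.5 − 293.6)/19 ≈ 2.4684.
D = 127 + z·8 = 127 + (340.5 − 293.6)·8/19 ≈ 146.75.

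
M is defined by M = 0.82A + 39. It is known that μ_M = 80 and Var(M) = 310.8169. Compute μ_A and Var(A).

From M = 0.82A + 39: μ_M = a·μ_A + b, so μ_A = (μ_M − b)/a = (80 − 39)/0.82 = 50.
Var(M) = a²·Var(A), so Var(A) = 310.8169/0.82² = 462.25.

μ_A = 50, Var(A) = 462.25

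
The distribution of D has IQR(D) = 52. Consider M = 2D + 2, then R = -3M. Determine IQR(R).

IQR(R) = 312

IQR(M) = |2|·52 = 104.
IQR(R) = |-3|·104 = 312.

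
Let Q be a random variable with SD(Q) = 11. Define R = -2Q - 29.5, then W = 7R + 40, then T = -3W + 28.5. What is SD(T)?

SD(R) = |-2|·11 = 22.
SD(W) = |7|·22 = 154.
SD(T) = |-3|·154 = 462.

SD(T) = 462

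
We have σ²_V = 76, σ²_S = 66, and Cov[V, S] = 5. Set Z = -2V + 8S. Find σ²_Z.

σ²_Z = 4368

σ²_Z = a²·σ²_V + b²·σ²_S + 2ab·Cov[V, S] with a = -2, b = 8.
= (-2)²·76 + 8²·66 + 2·(-2)·8·5
= 304 + 4224 + (-160) = 4368.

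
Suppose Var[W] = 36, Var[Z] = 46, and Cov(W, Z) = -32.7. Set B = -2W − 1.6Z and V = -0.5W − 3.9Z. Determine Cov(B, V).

By bilinearity, Cov(B, V) = ac·Var[W] + bd·Var[Z] + (ad+bc)·Cov(W, Z), with a=-2, b=-1.6, c=-0.5, d=-3.9.
ac·Var[W] = (-2)·(-0.5)·36 = 36
bd·Var[Z] = (-1.6)·(-3.9)·46 = 287.04
(ad+bc)·Cov(W, Z) = (8.6)·(-32.7) = -281.22
Cov(B, V) = 36 + 287.04 + (-281.22) = 41.82.

Cov(B, V) = 41.82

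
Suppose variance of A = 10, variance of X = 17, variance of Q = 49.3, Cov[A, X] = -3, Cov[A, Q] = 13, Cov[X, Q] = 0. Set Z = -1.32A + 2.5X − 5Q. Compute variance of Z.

variance of Z = 1547.574

variance of Z = a²·variance of A + b²·variance of X + c²·variance of Q + 2ab·Cov[A, X] + 2ac·Cov[A, Q] + 2bc·Cov[X, Q], with a = -1.32, b = 2.5, c = -5.
= 17.424 + 106.25 + 1232.5 + 19.8 + 171.6 + 0
= 1547.574.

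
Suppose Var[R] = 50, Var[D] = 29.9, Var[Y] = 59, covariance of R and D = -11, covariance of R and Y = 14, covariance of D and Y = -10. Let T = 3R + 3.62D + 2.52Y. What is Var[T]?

Var[T] = 1006.80716

Var[T] = a²·Var[R] + b²·Var[D] + c²·Var[Y] + 2ab·covariance of R and D + 2ac·covariance of R and Y + 2bc·covariance of D and Y, with a = 3, b = 3.62, c = 2.52.
= 450 + 391.82156 + 374.6736 + (-238.92) + 211.68 + (-182.448)
= 1006.80716.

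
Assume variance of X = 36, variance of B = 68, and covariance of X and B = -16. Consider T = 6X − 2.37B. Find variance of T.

variance of T = a²·variance of X + b²·variance of B + 2ab·covariance of X and B with a = 6, b = -2.37.
= 6²·36 + (-2.37)²·68 + 2·6·(-2.37)·(-16)
= 1296 + 381.9492 + 455.04 = 2132.9892.

variance of T = 2132.9892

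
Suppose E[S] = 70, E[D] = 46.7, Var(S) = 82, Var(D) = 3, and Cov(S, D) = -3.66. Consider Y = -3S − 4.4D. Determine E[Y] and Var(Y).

E[Y] = -415.48, Var(Y) = 699.456

E[Y] = (-3)·E[S] + (-4.4)·E[D] = (-3)·70 + (-4.4)·46.7 = -415.48.
Var(Y) = a²·Var(S) + b²·Var(D) + 2ab·Cov(S, D) with a = -3, b = -4.4.
= (-3)²·82 + (-4.4)²·3 + 2·(-3)·(-4.4)·(-3.66)
= 738 + 58.08 + (-96.624) = 699.456.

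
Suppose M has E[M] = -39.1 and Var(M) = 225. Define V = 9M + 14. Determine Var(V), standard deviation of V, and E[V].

Var(V) = 18225, standard deviation of V = 135, E[V] = -337.9

V = 9M + 14 is linear with a = 9, b = 14.
Var(V) = a²·Var(M) = 9²·225 = 18225 (the additive constant 14 does not affect variance).
standard deviation of M = √225 = 15.
standard deviation of V = |a|·standard deviation of M = |9|·15 = 135.
E[V] = a·E[M] + b = 9·(-39.1) + 14 = -337.9.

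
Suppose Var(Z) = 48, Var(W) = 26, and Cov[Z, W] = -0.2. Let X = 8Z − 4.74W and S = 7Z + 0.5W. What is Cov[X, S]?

By bilinearity, Cov[X, S] = ac·Var(Z) + bd·Var(W) + (ad+bc)·Cov[Z, W], with a=8, b=-4.74, c=7, d=0.5.
ac·Var(Z) = 8·7·48 = 2688
bd·Var(W) = (-4.74)·0.5·26 = -61.62
(ad+bc)·Cov[Z, W] = (-29.18)·(-0.2) = 5.836
Cov[X, S] = 2688 + (-61.62) + 5.836 = 2632.216.

Cov[X, S] = 2632.216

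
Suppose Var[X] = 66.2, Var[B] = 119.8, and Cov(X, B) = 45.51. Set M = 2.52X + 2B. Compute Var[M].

Var[M] = 1358.33728

Var[M] = a²·Var[X] + b²·Var[B] + 2ab·Cov(X, B) with a = 2.52, b = 2.
= 2.52²·66.2 + 2²·119.8 + 2·2.52·2·45.51
= 420.39648 + 479.2 + 458.7408 = 1358.33728.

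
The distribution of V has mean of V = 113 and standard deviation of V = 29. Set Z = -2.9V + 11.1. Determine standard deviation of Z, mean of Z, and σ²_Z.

standard deviation of Z = 84.1, mean of Z = -316.6, σ²_Z = 7072.81

Z = -2.9V + 11.1 is linear with a = -2.9, b = 11.1.
standard deviation of Z = |a|·standard deviation of V = |-2.9|·29 = 84.1.
mean of Z = a·mean of V + b = (-2.9)·113 + 11.1 = -316.6.
σ²_V = 29² = 841.
σ²_Z = a²·σ²_V = (-2.9)²·841 = 7072.81 (the additive constant 11.1 does not affect variance).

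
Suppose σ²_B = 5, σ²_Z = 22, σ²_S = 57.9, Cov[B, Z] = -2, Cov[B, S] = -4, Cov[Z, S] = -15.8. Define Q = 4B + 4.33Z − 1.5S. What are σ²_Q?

σ²_Q = 806.7128

σ²_Q = a²·σ²_B + b²·σ²_Z + c²·σ²_S + 2ab·Cov[B, Z] + 2ac·Cov[B, S] + 2bc·Cov[Z, S], with a = 4, b = 4.33, c = -1.5.
= 80 + 412.4758 + 130.275 + (-69.28) + 48 + 205.242
= 806.7128.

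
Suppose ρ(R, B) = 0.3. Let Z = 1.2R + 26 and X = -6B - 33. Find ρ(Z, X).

ρ(Z, X) = -0.3

Linear rescalings preserve |correlation|; the slopes 1.2 and -6 have opposite signs, so the correlation flips sign: ρ(Z, X) = −ρ(R, B) = -0.3.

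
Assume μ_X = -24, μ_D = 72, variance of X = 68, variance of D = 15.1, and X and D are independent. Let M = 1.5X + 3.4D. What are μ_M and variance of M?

μ_M = 1.5·μ_X + 3.4·μ_D = 1.5·(-24) + 3.4·72 = 208.8.
variance of M = a²·variance of X + b²·variance of D + 2ab·covariance of X and D with a = 1.5, b = 3.4.
Independence gives covariance of X and D = 0.
= 1.5²·68 + 3.4²·15.1 + 2·1.5·3.4·0
= 153 + 174.556 + 0 = 327.556.

μ_M = 208.8, variance of M = 327.556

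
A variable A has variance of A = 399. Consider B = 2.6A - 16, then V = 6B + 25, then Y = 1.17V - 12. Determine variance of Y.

variance of B = 2.6²·399 = 2697.24.
variance of V = 6²·2697.24 = 97100.64.
variance of Y = 1.17²·97100.64 = 132921.066096.

variance of Y = 132921.066096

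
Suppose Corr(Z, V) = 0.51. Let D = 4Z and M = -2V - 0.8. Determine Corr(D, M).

Corr(D, M) = -0.51

Linear rescalings preserve |correlation|; the slopes 4 and -2 have opposite signs, so the correlation flips sign: Corr(D, M) = −Corr(Z, V) = -0.51.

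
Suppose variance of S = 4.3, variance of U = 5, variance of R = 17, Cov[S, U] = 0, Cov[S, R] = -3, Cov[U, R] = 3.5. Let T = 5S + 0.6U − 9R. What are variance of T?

variance of T = 1718.5

variance of T = a²·variance of S + b²·variance of U + c²·variance of R + 2ab·Cov[S, U] + 2ac·Cov[S, R] + 2bc·Cov[U, R], with a = 5, b = 0.6, c = -9.
= 107.5 + 1.8 + 1377 + 0 + 270 + (-37.8)
= 1718.5.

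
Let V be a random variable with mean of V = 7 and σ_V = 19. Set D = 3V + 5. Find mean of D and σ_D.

D = 3V + 5 is linear with a = 3, b = 5.
mean of D = a·mean of V + b = 3·7 + 5 = 26.
σ_D = |a|·σ_V = |3|·19 = 57.

mean of D = 26, σ_D = 57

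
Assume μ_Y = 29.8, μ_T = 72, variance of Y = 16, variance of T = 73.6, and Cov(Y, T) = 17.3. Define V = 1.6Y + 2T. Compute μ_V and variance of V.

μ_V = 1.6·μ_Y + 2·μ_T = 1.6·29.8 + 2·72 = 191.68.
variance of V = a²·variance of Y + b²·variance of T + 2ab·Cov(Y, T) with a = 1.6, b = 2.
= 1.6²·16 + 2²·73.6 + 2·1.6·2·17.3
= 40.96 + 294.4 + 110.72 = 446.08.

μ_V = 191.68, variance of V = 446.08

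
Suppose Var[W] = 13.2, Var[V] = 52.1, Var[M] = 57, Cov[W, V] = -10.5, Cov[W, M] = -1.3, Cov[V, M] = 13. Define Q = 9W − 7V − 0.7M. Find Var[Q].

Var[Q] = 5116.81

Var[Q] = a²·Var[W] + b²·Var[V] + c²·Var[M] + 2ab·Cov[W, V] + 2ac·Cov[W, M] + 2bc·Cov[V, M], with a = 9, b = -7, c = -0.7.
= 1069.2 + 2552.9 + 27.93 + 1323 + 16.38 + 127.4
= 5116.81.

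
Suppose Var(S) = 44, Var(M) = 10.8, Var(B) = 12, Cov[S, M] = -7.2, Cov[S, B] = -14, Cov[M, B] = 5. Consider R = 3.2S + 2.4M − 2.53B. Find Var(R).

Var(R) = a²·Var(S) + b²·Var(M) + c²·Var(B) + 2ab·Cov[S, M] + 2ac·Cov[S, B] + 2bc·Cov[M, B], with a = 3.2, b = 2.4, c = -2.53.
= 450.56 + 62.208 + 76.8108 + (-110.592) + 226.688 + (-60.72)
= 644.9548.

Var(R) = 644.9548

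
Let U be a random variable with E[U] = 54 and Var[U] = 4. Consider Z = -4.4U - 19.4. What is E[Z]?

E[Z] = -257

Z = -4.4U - 19.4 is linear with a = -4.4, b = -19.4.
E[Z] = a·E[U] + b = (-4.4)·54 + (-19.4) = -257.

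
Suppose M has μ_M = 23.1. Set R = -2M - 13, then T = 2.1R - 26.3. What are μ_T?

μ_R = (-2)·23.1 + (-13) = -59.2.
μ_T = 2.1·(-59.2) + (-26.3) = -150.62.

μ_T = -150.62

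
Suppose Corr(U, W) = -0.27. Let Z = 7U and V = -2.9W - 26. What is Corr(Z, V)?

Linear rescalings preserve |correlation|; the slopes 7 and -2.9 have opposite signs, so the correlation flips sign: Corr(Z, V) = −Corr(U, W) = 0.27.

Corr(Z, V) = 0.27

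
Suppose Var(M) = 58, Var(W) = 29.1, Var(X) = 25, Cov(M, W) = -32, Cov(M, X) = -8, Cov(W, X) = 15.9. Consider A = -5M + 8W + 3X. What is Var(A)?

Var(A) = 7100.6

Var(A) = a²·Var(M) + b²·Var(W) + c²·Var(X) + 2ab·Cov(M, W) + 2ac·Cov(M, X) + 2bc·Cov(W, X), with a = -5, b = 8, c = 3.
= 1450 + 1862.4 + 225 + 2560 + 240 + 763.2
= 7100.6.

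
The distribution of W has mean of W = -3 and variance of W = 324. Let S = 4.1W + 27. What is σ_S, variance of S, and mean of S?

σ_S = 73.8, variance of S = 5446.44, mean of S = 14.7

S = 4.1W + 27 is linear with a = 4.1, b = 27.
σ_W = √324 = 18.
σ_S = |a|·σ_W = |4.1|·18 = 73.8.
variance of S = a²·variance of W = 4.1²·324 = 5446.44 (the additive constant 27 does not affect variance).
mean of S = a·mean of W + b = 4.1·(-3) + 27 = 14.7.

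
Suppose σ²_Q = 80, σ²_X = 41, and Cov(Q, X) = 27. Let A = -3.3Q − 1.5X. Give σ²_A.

σ²_A = a²·σ²_Q + b²·σ²_X + 2ab·Cov(Q, X) with a = -3.3, b = -1.5.
= (-3.3)²·80 + (-1.5)²·41 + 2·(-3.3)·(-1.5)·27
= 871.2 + 92.25 + 267.3 = 1230.75.

σ²_A = 1230.75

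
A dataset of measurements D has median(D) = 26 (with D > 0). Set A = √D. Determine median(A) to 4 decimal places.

median(A) = 5.099

√D is monotone on this domain, so median(A) = √(26) ≈ 5.099.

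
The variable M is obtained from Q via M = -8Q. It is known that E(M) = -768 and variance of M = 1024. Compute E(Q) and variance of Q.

E(Q) = 96, variance of Q = 16

From M = -8Q: E(M) = a·E(Q) + b, so E(Q) = (E(M) − b)/a = (-768 − 0)/(-8) = 96.
variance of M = a²·variance of Q, so variance of Q = 1024/(-8)² = 16.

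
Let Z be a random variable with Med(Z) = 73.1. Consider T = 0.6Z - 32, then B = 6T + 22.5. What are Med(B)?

Med(T) = 0.6·73.1 + (-32) = 11.86.
Med(B) = 6·11.86 + 22.5 = 93.66.

Med(B) = 93.66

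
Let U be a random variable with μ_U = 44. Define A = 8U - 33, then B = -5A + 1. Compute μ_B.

μ_A = 8·44 + (-33) = 319.
μ_B = (-5)·319 + 1 = -1594.

μ_B = -1594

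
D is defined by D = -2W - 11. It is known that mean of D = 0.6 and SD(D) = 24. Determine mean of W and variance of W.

From D = -2W - 11: mean of D = a·mean of W + b, so mean of W = (mean of D − b)/a = (0.6 − (-11))/(-2) = -5.8.
variance of D = 24² = 576.
variance of D = a²·variance of W, so variance of W = 576/(-2)² = 144.

mean of W = -5.8, variance of W = 144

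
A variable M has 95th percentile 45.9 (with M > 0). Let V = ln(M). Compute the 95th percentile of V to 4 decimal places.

95th percentile of V = 3.8265

ln(M) is increasing, so P_{95}(V) = g(P_{95}(M)) ≈ 3.8265.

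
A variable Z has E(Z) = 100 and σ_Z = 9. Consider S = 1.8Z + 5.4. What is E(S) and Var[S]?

S = 1.8Z + 5.4 is linear with a = 1.8, b = 5.4.
E(S) = a·E(Z) + b = 1.8·100 + 5.4 = 185.4.
Var[Z] = 9² = 81.
Var[S] = a²·Var[Z] = 1.8²·81 = 262.44 (the additive constant 5.4 does not affect variance).

E(S) = 185.4, Var[S] = 262.44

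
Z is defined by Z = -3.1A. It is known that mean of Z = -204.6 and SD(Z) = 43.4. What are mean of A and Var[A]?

mean of A = 66, Var[A] = 196

From Z = -3.1A: mean of Z = a·mean of A + b, so mean of A = (mean of Z − b)/a = (-204.6 − 0)/(-3.1) = 66.
Var[Z] = 43.4² = 1883.56.
Var[Z] = a²·Var[A], so Var[A] = 1883.56/(-3.1)² = 196.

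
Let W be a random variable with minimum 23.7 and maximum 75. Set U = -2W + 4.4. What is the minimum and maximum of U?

a = -2 < 0, so order reverses: min(U) = a·max(W)+b = (-2)·75 + 4.4 = -145.6; max(U) = a·min(W)+b = (-2)·23.7 + 4.4 = -43.

min(U) = -145.6, max(U) = -43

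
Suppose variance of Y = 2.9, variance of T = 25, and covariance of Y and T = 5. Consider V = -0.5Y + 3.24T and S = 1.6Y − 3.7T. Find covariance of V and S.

covariance of V and S = -266.85

By bilinearity, covariance of V and S = ac·variance of Y + bd·variance of T + (ad+bc)·covariance of Y and T, with a=-0.5, b=3.24, c=1.6, d=-3.7.
ac·variance of Y = (-0.5)·1.6·2.9 = -2.32
bd·variance of T = 3.24·(-3.7)·25 = -299.7
(ad+bc)·covariance of Y and T = (7.034)·5 = 35.17
covariance of V and S = -2.32 + (-299.7) + 35.17 = -266.85.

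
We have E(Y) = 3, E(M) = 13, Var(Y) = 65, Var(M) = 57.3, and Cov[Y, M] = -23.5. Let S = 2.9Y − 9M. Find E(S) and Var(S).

E(S) = -108.3, Var(S) = 6414.65

E(S) = 2.9·E(Y) + (-9)·E(M) = 2.9·3 + (-9)·13 = -108.3.
Var(S) = a²·Var(Y) + b²·Var(M) + 2ab·Cov[Y, M] with a = 2.9, b = -9.
= 2.9²·65 + (-9)²·57.3 + 2·2.9·(-9)·(-23.5)
= 546.65 + 4641.3 + 1226.7 = 6414.65.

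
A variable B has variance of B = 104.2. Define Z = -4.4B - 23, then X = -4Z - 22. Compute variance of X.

variance of Z = (-4.4)²·104.2 = 2017.312.
variance of X = (-4)²·2017.312 = 32276.992.

variance of X = 32276.992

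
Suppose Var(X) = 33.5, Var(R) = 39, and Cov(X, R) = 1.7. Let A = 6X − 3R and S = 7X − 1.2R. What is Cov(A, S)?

Cov(A, S) = 1499.46

By bilinearity, Cov(A, S) = ac·Var(X) + bd·Var(R) + (ad+bc)·Cov(X, R), with a=6, b=-3, c=7, d=-1.2.
ac·Var(X) = 6·7·33.5 = 1407
bd·Var(R) = (-3)·(-1.2)·39 = 140.4
(ad+bc)·Cov(X, R) = (-28.2)·1.7 = -47.94
Cov(A, S) = 1407 + 140.4 + (-47.94) = 1499.46.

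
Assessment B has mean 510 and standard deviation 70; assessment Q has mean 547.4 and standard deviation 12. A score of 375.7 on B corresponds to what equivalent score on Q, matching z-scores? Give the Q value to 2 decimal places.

Q = 524.38

z = (375.7 − 510)/70 ≈ -1.9186.
Q = 547.4 + z·12 = 547.4 + (375.7 − 510)·12/70 ≈ 524.38.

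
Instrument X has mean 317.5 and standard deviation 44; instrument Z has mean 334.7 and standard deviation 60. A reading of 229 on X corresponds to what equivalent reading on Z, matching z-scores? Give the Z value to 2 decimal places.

z = (229 − 317.5)/44 ≈ -2.0114.
Z = 334.7 + z·60 = 334.7 + (229 − 317.5)·60/44 ≈ 214.02.

Z = 214.02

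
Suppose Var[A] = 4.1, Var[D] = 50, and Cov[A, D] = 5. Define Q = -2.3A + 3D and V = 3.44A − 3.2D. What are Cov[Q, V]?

By bilinearity, Cov[Q, V] = ac·Var[A] + bd·Var[D] + (ad+bc)·Cov[A, D], with a=-2.3, b=3, c=3.44, d=-3.2.
ac·Var[A] = (-2.3)·3.44·4.1 = -32.4392
bd·Var[D] = 3·(-3.2)·50 = -480
(ad+bc)·Cov[A, D] = (17.68)·5 = 88.4
Cov[Q, V] = -32.4392 + (-480) + 88.4 = -424.0392.

Cov[Q, V] = -424.0392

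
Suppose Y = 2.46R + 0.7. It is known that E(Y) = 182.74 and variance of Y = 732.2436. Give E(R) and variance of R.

From Y = 2.46R + 0.7: E(Y) = a·E(R) + b, so E(R) = (E(Y) − b)/a = (182.74 − 0.7)/2.46 = 74.
variance of Y = a²·variance of R, so variance of R = 732.2436/2.46² = 121.

E(R) = 74, variance of R = 121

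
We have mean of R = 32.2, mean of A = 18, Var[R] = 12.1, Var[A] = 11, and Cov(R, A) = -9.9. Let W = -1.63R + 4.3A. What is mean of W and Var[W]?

mean of W = 24.914, Var[W] = 374.31669

mean of W = (-1.63)·mean of R + 4.3·mean of A = (-1.63)·32.2 + 4.3·18 = 24.914.
Var[W] = a²·Var[R] + b²·Var[A] + 2ab·Cov(R, A) with a = -1.63, b = 4.3.
= (-1.63)²·12.1 + 4.3²·11 + 2·(-1.63)·4.3·(-9.9)
= 32.14849 + 203.39 + 138.7782 = 374.31669.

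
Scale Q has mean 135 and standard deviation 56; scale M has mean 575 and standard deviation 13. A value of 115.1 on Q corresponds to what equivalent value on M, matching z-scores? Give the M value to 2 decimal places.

z = (115.1 − 135)/56 ≈ -0.3554.
M = 575 + z·13 = 575 + (115.1 − 135)·13/56 ≈ 570.38.

M = 570.38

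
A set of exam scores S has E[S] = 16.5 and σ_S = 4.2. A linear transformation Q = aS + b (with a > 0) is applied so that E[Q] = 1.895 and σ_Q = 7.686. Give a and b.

σ_Q = a·σ_S (a > 0), so a = 7.686/4.2 = 1.83.
E[Q] = a·E[S] + b, so b = 1.895 − 1.83·16.5 = -28.3.

a = 1.83, b = -28.3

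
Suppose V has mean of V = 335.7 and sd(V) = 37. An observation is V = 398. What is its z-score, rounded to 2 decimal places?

z = (V − mean of V) / sd(V) = (398 − 335.7) / 37 ≈ 1.68.

z = 1.68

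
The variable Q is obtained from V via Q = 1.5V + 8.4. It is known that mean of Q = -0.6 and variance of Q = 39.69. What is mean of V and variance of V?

From Q = 1.5V + 8.4: mean of Q = a·mean of V + b, so mean of V = (mean of Q − b)/a = (-0.6 − 8.4)/1.5 = -6.
variance of Q = a²·variance of V, so variance of V = 39.69/1.5² = 17.64.

mean of V = -6, variance of V = 17.64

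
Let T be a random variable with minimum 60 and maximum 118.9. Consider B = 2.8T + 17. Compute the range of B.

Range of T = 118.9 − 60 = 58.9.
Range(B) = |a|·Range(T) = |2.8|·58.9 = 164.92.

Range(B) = 164.92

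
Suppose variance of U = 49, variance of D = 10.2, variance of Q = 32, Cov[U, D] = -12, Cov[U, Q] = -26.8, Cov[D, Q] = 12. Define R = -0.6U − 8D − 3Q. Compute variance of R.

variance of R = a²·variance of U + b²·variance of D + c²·variance of Q + 2ab·Cov[U, D] + 2ac·Cov[U, Q] + 2bc·Cov[D, Q], with a = -0.6, b = -8, c = -3.
= 17.64 + 652.8 + 288 + (-115.2) + (-96.48) + 576
= 1322.76.

variance of R = 1322.76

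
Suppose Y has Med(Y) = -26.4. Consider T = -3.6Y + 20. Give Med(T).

Med(T) = 115.04

A linear map preserves order up to sign, so Med(T) = a·Med(Y) + b = (-3.6)·(-26.4) + 20 = 115.04.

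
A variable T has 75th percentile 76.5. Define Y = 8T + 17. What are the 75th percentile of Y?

Since a = 8 > 0 the transformation is increasing, so the 75th percentile of Y = a·(P_{75} of T) + b = 8·76.5 + 17 = 629.

75th percentile of Y = 629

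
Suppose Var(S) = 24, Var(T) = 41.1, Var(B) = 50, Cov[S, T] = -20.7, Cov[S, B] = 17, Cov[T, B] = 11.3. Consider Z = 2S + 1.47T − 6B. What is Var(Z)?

Var(Z) = 1255.76499

Var(Z) = a²·Var(S) + b²·Var(T) + c²·Var(B) + 2ab·Cov[S, T] + 2ac·Cov[S, B] + 2bc·Cov[T, B], with a = 2, b = 1.47, c = -6.
= 96 + 88.81299 + 1800 + (-121.716) + (-408) + (-199.332)
= 1255.76499.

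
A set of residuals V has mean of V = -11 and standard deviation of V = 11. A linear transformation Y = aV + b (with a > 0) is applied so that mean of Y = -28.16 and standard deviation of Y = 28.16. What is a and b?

standard deviation of Y = a·standard deviation of V (a > 0), so a = 28.16/11 = 2.56.
mean of Y = a·mean of V + b, so b = -28.16 − 2.56·(-11) = 0.

a = 2.56, b = 0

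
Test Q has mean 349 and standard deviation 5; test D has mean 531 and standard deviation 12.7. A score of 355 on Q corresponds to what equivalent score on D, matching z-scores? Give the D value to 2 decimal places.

D = 546.24

z = (355 − 349)/5 = 1.2.
D = 531 + z·12.7 = 531 + (355 − 349)·12.7/5 = 546.24.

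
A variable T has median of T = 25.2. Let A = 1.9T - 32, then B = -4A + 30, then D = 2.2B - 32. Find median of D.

median of A = 1.9·25.2 + (-32) = 15.88.
median of B = (-4)·15.88 + 30 = -33.52.
median of D = 2.2·(-33.52) + (-32) = -105.744.

median of D = -105.744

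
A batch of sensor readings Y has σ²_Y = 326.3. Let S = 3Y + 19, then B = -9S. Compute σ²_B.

σ²_B = 237872.7

σ²_S = 3²·326.3 = 2936.7.
σ²_B = (-9)²·2936.7 = 237872.7.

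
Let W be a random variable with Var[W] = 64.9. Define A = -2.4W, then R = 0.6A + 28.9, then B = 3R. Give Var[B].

Var[B] = 1211.18976

Var[A] = (-2.4)²·64.9 = 373.824.
Var[R] = 0.6²·373.824 = 134.57664.
Var[B] = 3²·134.57664 = 1211.18976.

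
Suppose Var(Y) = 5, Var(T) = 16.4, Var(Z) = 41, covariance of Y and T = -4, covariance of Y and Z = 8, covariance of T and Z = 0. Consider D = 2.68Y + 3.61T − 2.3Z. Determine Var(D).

Var(D) = 290.50604

Var(D) = a²·Var(Y) + b²·Var(T) + c²·Var(Z) + 2ab·covariance of Y and T + 2ac·covariance of Y and Z + 2bc·covariance of T and Z, with a = 2.68, b = 3.61, c = -2.3.
= 35.912 + 213.72644 + 216.89 + (-77.3984) + (-98.624) + 0
= 290.50604.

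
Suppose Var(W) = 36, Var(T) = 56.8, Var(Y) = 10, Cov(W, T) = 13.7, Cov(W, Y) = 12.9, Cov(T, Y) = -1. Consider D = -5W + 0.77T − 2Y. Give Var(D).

Var(D) = 1129.26672

Var(D) = a²·Var(W) + b²·Var(T) + c²·Var(Y) + 2ab·Cov(W, T) + 2ac·Cov(W, Y) + 2bc·Cov(T, Y), with a = -5, b = 0.77, c = -2.
= 900 + 33.67672 + 40 + (-105.49) + 258 + 3.08
= 1129.26672.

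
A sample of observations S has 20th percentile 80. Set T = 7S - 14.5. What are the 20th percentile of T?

Since a = 7 > 0 the transformation is increasing, so the 20th percentile of T = a·(P_{20} of S) + b = 7·80 + (-14.5) = 545.5.

20th percentile of T = 545.5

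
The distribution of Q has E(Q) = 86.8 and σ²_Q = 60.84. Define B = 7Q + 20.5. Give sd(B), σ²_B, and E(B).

sd(B) = 54.6, σ²_B = 2981.16, E(B) = 628.1

B = 7Q + 20.5 is linear with a = 7, b = 20.5.
sd(Q) = √60.84 = 7.8.
sd(B) = |a|·sd(Q) = |7|·7.8 = 54.6.
σ²_B = a²·σ²_Q = 7²·60.84 = 2981.16 (the additive constant 20.5 does not affect variance).
E(B) = a·E(Q) + b = 7·86.8 + 20.5 = 628.1.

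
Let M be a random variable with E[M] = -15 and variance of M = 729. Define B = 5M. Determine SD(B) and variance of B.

SD(B) = 135, variance of B = 18225

B = 5M is linear with a = 5, b = 0.
SD(M) = √729 = 27.
SD(B) = |a|·SD(M) = |5|·27 = 135.
variance of B = a²·variance of M = 5²·729 = 18225.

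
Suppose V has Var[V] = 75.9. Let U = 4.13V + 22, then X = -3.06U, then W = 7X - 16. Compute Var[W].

Var[W] = 593992.295894844

Var[U] = 4.13²·75.9 = 1294.61871.
Var[X] = (-3.06)²·1294.61871 = 12122.291752956.
Var[W] = 7²·12122.291752956 = 593992.295894844.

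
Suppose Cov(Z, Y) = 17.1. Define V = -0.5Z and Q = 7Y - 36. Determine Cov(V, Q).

Cov(V, Q) = a·c·Cov(Z, Y) = (-0.5)·7·17.1 = -59.85. Additive constants drop out.

Cov(V, Q) = -59.85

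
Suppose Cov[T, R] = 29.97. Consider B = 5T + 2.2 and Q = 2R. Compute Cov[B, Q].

Cov[B, Q] = 299.7

Cov[B, Q] = a·c·Cov[T, R] = 5·2·29.97 = 299.7. Additive constants drop out.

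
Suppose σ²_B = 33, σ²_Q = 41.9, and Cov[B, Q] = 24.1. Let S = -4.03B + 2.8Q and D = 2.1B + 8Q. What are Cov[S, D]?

Cov[S, D] = 24.005

By bilinearity, Cov[S, D] = ac·σ²_B + bd·σ²_Q + (ad+bc)·Cov[B, Q], with a=-4.03, b=2.8, c=2.1, d=8.
ac·σ²_B = (-4.03)·2.1·33 = -279.279
bd·σ²_Q = 2.8·8·41.9 = 938.56
(ad+bc)·Cov[B, Q] = (-26.36)·24.1 = -635.276
Cov[S, D] = -279.279 + 938.56 + (-635.276) = 24.005.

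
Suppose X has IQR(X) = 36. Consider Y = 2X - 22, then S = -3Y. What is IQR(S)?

IQR(S) = 216

IQR(Y) = |2|·36 = 72.
IQR(S) = |-3|·72 = 216.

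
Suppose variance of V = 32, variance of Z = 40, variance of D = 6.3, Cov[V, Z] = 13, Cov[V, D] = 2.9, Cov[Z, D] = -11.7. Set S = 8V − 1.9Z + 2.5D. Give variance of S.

variance of S = a²·variance of V + b²·variance of Z + c²·variance of D + 2ab·Cov[V, Z] + 2ac·Cov[V, D] + 2bc·Cov[Z, D], with a = 8, b = -1.9, c = 2.5.
= 2048 + 144.4 + 39.375 + (-395.2) + 116 + 111.15
= 2063.725.

variance of S = 2063.725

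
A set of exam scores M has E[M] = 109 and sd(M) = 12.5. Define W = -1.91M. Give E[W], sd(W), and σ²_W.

E[W] = -208.19, sd(W) = 23.875, σ²_W = 570.015625

W = -1.91M is linear with a = -1.91, b = 0.
E[W] = a·E[M] + b = (-1.91)·109 = -208.19.
sd(W) = |a|·sd(M) = |-1.91|·12.5 = 23.875.
σ²_M = 12.5² = 156.25.
σ²_W = a²·σ²_M = (-1.91)²·156.25 = 570.015625.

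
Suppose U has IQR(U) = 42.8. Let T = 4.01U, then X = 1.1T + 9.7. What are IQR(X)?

IQR(X) = 188.7908

IQR(T) = |4.01|·42.8 = 171.628.
IQR(X) = |1.1|·171.628 = 188.7908.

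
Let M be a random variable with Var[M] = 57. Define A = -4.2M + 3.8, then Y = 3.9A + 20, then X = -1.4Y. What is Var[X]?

Var[A] = (-4.2)²·57 = 1005.48.
Var[Y] = 3.9²·1005.48 = 15293.3508.
Var[X] = (-1.4)²·15293.3508 = 29974.967568.

Var[X] = 29974.967568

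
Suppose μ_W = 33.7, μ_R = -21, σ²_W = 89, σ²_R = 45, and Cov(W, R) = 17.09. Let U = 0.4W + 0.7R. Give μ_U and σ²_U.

μ_U = 0.4·μ_W + 0.7·μ_R = 0.4·33.7 + 0.7·(-21) = -1.22.
σ²_U = a²·σ²_W + b²·σ²_R + 2ab·Cov(W, R) with a = 0.4, b = 0.7.
= 0.4²·89 + 0.7²·45 + 2·0.4·0.7·17.09
= 14.24 + 22.05 + 9.5704 = 45.8604.

μ_U = -1.22, σ²_U = 45.8604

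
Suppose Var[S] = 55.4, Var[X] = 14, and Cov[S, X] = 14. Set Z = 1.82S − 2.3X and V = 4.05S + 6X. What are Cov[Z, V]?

Cov[Z, V] = 237.6234

By bilinearity, Cov[Z, V] = ac·Var[S] + bd·Var[X] + (ad+bc)·Cov[S, X], with a=1.82, b=-2.3, c=4.05, d=6.
ac·Var[S] = 1.82·4.05·55.4 = 408.3534
bd·Var[X] = (-2.3)·6·14 = -193.2
(ad+bc)·Cov[S, X] = (1.605)·14 = 22.47
Cov[Z, V] = 408.3534 + (-193.2) + 22.47 = 237.6234.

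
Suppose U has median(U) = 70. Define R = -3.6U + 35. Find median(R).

A linear map preserves order up to sign, so median(R) = a·median(U) + b = (-3.6)·70 + 35 = -217.

median(R) = -217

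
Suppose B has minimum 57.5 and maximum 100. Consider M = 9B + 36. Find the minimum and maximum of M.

a = 9 > 0, so min(M) = a·min(B)+b = 9·57.5 + 36 = 553.5 and max(M) = 9·100 + 36 = 936.

min(M) = 553.5, max(M) = 936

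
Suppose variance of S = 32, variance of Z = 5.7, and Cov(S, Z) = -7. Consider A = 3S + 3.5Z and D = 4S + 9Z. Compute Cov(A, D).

By bilinearity, Cov(A, D) = ac·variance of S + bd·variance of Z + (ad+bc)·Cov(S, Z), with a=3, b=3.5, c=4, d=9.
ac·variance of S = 3·4·32 = 384
bd·variance of Z = 3.5·9·5.7 = 179.55
(ad+bc)·Cov(S, Z) = (41)·(-7) = -287
Cov(A, D) = 384 + 179.55 + (-287) = 276.55.

Cov(A, D) = 276.55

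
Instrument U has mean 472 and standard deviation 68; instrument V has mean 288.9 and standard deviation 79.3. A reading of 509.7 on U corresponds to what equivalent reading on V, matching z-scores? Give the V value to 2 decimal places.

z = (509.7 − 472)/68 ≈ 0.5544.
V = 288.9 + z·79.3 = 288.9 + (509.7 − 472)·79.3/68 ≈ 332.86.

V = 332.86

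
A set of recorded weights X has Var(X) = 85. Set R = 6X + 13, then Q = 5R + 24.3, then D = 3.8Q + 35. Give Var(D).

Var(D) = 1104660

Var(R) = 6²·85 = 3060.
Var(Q) = 5²·3060 = 76500.
Var(D) = 3.8²·76500 = 1104660.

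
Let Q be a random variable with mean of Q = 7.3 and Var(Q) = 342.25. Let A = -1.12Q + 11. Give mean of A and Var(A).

A = -1.12Q + 11 is linear with a = -1.12, b = 11.
mean of A = a·mean of Q + b = (-1.12)·7.3 + 11 = 2.824.
Var(A) = a²·Var(Q) = (-1.12)²·342.25 = 429.3184 (the additive constant 11 does not affect variance).

mean of A = 2.824, Var(A) = 429.3184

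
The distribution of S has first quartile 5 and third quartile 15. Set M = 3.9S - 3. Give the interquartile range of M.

IQR(M) = 39

IQR of S = Q3 − Q1 = 15 − 5 = 10.
Under M = aS + b, IQR(M) = |a|·IQR(S) = |3.9|·10 = 39 (shifts cancel; spread scales by |a|).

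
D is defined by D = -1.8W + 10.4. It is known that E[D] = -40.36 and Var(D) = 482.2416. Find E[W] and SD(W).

From D = -1.8W + 10.4: E[D] = a·E[W] + b, so E[W] = (E[D] − b)/a = (-40.36 − 10.4)/(-1.8) = 28.2.
SD(D) = √482.2416 = 21.96.
SD(D) = |a|·SD(W), so SD(W) = 21.96/|-1.8| = 12.2.

E[W] = 28.2, SD(W) = 12.2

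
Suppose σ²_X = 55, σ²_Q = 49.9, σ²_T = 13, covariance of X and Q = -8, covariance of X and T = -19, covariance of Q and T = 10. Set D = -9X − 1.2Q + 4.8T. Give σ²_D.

σ²_D = a²·σ²_X + b²·σ²_Q + c²·σ²_T + 2ab·covariance of X and Q + 2ac·covariance of X and T + 2bc·covariance of Q and T, with a = -9, b = -1.2, c = 4.8.
= 4455 + 71.856 + 299.52 + (-172.8) + 1641.6 + (-115.2)
= 6179.976.

σ²_D = 6179.976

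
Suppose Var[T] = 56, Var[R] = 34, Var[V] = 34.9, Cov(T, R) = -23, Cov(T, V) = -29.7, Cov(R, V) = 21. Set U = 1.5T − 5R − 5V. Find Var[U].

Var[U] = a²·Var[T] + b²·Var[R] + c²·Var[V] + 2ab·Cov(T, R) + 2ac·Cov(T, V) + 2bc·Cov(R, V), with a = 1.5, b = -5, c = -5.
= 126 + 850 + 872.5 + 345 + 445.5 + 1050
= 3689.

Var[U] = 3689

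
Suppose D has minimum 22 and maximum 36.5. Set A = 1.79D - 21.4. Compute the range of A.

Range of D = 36.5 − 22 = 14.5.
Range(A) = |a|·Range(D) = |1.79|·14.5 = 25.955.

Range(A) = 25.955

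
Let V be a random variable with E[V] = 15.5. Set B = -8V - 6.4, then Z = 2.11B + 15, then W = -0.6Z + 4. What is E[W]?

E[B] = (-8)·15.5 + (-6.4) = -130.4.
E[Z] = 2.11·(-130.4) + 15 = -260.144.
E[W] = (-0.6)·(-260.144) + 4 = 160.0864.

E[W] = 160.0864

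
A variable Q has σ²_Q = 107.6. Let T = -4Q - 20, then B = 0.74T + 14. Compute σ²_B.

σ²_B = 942.74816

σ²_T = (-4)²·107.6 = 1721.6.
σ²_B = 0.74²·1721.6 = 942.74816.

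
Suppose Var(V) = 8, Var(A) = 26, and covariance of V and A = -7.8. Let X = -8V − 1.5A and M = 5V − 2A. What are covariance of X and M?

covariance of X and M = -308.3

By bilinearity, covariance of X and M = ac·Var(V) + bd·Var(A) + (ad+bc)·covariance of V and A, with a=-8, b=-1.5, c=5, d=-2.
ac·Var(V) = (-8)·5·8 = -320
bd·Var(A) = (-1.5)·(-2)·26 = 78
(ad+bc)·covariance of V and A = (8.5)·(-7.8) = -66.3
covariance of X and M = -320 + 78 + (-66.3) = -308.3.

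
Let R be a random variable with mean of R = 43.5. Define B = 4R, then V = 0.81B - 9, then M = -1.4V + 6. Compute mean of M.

mean of M = -178.716

mean of B = 4·43.5 = 174.
mean of V = 0.81·174 + (-9) = 131.94.
mean of M = (-1.4)·131.94 + 6 = -178.716.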